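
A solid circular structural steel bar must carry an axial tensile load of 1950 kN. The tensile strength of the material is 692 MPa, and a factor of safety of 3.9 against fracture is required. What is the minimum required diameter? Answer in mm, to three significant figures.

d = 118 mm

Allowable stress σ_allow = 692/3.9 = 177.4 MPa.
Required area A = F/σ_allow = 1950000/177.4 = 10990 mm².
A = πd²/4 → d = √(4A/π) = 118.3 mm.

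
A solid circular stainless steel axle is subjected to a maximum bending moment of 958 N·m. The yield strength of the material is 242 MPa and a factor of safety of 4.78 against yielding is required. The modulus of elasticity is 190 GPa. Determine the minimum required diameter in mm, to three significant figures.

d = 57.8 mm

σ_allow = 242/4.78 = 50.63 MPa.
For a solid circular section σ = 32M/(πd³), so d³ = 32M/(π σ_allow) = 32×958000/(π×50.63) = 192700 mm³.
d = 57.76 mm.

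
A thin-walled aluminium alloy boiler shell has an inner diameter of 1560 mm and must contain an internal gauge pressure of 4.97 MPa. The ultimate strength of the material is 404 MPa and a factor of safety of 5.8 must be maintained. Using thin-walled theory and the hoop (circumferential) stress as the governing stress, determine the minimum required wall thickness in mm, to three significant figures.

t = 55.7 mm

σ_allow = 404/5.8 = 69.66 MPa.
Hoop stress σ_h = pD/(2t), so t = pD/(2σ_allow) = 4.97×1560/(2×69.66) = 55.65 mm.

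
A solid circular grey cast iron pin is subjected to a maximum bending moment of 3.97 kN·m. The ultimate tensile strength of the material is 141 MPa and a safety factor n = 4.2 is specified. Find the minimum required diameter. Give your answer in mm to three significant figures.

d = 106 mm

σ_allow = 141/4.2 = 33.57 MPa.
For a solid circular section σ = 32M/(πd³), so d³ = 32M/(π σ_allow) = 32×3970000/(π×33.57) = 1.205×10^6 mm³.
d = 106.4 mm.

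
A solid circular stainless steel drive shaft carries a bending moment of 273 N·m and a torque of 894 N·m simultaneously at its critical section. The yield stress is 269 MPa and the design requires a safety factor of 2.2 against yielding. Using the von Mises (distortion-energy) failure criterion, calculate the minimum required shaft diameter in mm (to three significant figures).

d = 40.9 mm

σ_allow = σ_y/n = 269/2.2 = 122.3 MPa.
For a solid shaft σ_b = 32M/(πd³) and τ = 16T/(πd³), so the von Mises stress is σ' = (16/πd³)·√(4M²+3T²).
√(4M²+3T²) = √(4×(273000)² + 3×(894000)²) = 1.642×10^6 N·mm.
d³ = 16×1.642×10^6/(π×122.3) = 68390 mm³.
d = 40.89 mm.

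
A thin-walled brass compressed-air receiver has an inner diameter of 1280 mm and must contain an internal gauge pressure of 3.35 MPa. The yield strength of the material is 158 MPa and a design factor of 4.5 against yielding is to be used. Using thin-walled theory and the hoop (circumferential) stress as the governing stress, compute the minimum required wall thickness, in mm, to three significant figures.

σ_allow = 158/4.5 = 35.11 MPa.
Hoop stress σ_h = pD/(2t), so t = pD/(2σ_allow) = 3.35×1280/(2×35.11) = 61.06 mm.

t = 61.1 mm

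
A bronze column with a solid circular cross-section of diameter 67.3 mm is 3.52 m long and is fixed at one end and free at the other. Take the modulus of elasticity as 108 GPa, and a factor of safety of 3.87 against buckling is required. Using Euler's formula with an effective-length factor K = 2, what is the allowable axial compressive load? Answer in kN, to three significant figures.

P_allow = 5.60 kN

I = πd⁴/64 = π×67.3⁴/64 = 1.007×10^6 mm⁴.
Effective length L_e = KL = 2×3.52 m = 7040 mm.
Euler critical load P_cr = π²EI/L_e² = π²×108000×1.007×10^6/7040² = 21660 N.
P_allow = P_cr/n = 21660/3.87 = 5596 N.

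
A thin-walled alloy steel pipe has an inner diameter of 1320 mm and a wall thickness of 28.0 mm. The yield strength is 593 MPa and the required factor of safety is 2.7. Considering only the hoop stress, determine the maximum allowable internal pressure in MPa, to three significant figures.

p_allow = 9.32 MPa

σ_allow = 593/2.7 = 219.6 MPa.
σ_h = pD/(2t) → p_allow = 2σ_allow t/D = 2×219.6×28.0/1320 = 9.318 MPa.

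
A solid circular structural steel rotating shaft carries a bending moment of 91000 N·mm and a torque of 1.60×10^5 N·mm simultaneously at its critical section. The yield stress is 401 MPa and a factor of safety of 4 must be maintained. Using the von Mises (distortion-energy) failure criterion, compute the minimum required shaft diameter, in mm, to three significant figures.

σ_allow = σ_y/n = 401/4 = 100.2 MPa.
For a solid shaft σ_b = 32M/(πd³) and τ = 16T/(πd³), so the von Mises stress is σ' = (16/πd³)·√(4M²+3T²).
√(4M²+3T²) = √(4×(91000)² + 3×(160000)²) = 331500 N·mm.
d³ = 16×331500/(π×100.2) = 16840 mm³.
d = 25.63 mm.

d = 25.6 mm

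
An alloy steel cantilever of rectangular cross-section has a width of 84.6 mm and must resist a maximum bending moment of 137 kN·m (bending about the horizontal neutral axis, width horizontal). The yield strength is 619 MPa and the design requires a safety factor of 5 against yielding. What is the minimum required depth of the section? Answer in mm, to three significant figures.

σ_allow = 619/5 = 123.8 MPa.
For a rectangular section σ = 6M/(bh²), so h² = 6M/(b σ_allow) = 6×1.3700×10^8/(84.6×123.8) = 78480 mm².
h = 280.1 mm.

h = 280 mm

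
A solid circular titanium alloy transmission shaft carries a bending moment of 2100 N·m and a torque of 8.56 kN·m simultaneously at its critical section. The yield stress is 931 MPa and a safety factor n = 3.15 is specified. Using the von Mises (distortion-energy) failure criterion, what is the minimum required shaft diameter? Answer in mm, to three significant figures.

d = 64.3 mm

σ_allow = σ_y/n = 931/3.15 = 295.6 MPa.
For a solid shaft σ_b = 32M/(πd³) and τ = 16T/(πd³), so the von Mises stress is σ' = (16/πd³)·√(4M²+3T²).
√(4M²+3T²) = √(4×(2.100×10^6)² + 3×(8.560×10^6)²) = 1.541×10^7 N·mm.
d³ = 16×1.541×10^7/(π×295.6) = 265500 mm³.
d = 64.28 mm.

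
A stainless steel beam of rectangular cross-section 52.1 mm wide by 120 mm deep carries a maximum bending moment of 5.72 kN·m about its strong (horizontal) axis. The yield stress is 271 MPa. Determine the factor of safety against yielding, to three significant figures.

n = 5.92

Section modulus S = bh²/6 = 52.1×120²/6 = 125000 mm³.
σ = M/S = 5720000/125000 = 45.75 MPa.
n = 271/45.75 = 5.924.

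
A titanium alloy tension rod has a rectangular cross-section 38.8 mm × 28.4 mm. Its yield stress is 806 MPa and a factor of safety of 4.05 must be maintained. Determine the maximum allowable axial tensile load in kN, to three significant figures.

F_allow = 219 kN

σ_allow = 806/4.05 = 199.0 MPa.
A = 38.8×28.4 = 1102 mm².
F_allow = σ_allow × A = 199.0×1102 = 219300 N.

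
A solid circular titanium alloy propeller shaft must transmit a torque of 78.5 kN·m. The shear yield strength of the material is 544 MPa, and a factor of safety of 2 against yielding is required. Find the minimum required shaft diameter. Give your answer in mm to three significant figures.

d = 114 mm

Allowable shear stress τ_allow = 544/2 = 272.0 MPa.
For a solid shaft τ = 16T/(πd³), so d³ = 16T/(π τ_allow) = 16×7.8500×10^7/(π×272.0) = 1.470×10^6 mm³.
d = (1.470×10^6)^(1/3) = 113.7 mm.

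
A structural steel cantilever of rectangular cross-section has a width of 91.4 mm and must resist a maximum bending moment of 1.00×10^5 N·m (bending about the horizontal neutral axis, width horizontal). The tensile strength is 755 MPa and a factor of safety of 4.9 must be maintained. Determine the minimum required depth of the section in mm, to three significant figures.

σ_allow = 755/4.9 = 154.1 MPa.
For a rectangular section σ = 6M/(bh²), so h² = 6M/(b σ_allow) = 6×1.0000×10^8/(91.4×154.1) = 42600 mm².
h = 206.4 mm.

h = 206 mm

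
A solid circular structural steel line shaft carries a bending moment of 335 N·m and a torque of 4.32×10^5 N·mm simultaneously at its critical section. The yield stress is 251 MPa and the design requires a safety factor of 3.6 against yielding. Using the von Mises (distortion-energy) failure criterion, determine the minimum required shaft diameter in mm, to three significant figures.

d = 41.9 mm

σ_allow = σ_y/n = 251/3.6 = 69.72 MPa.
For a solid shaft σ_b = 32M/(πd³) and τ = 16T/(πd³), so the von Mises stress is σ' = (16/πd³)·√(4M²+3T²).
√(4M²+3T²) = √(4×(335000)² + 3×(432000)²) = 1.004×10^6 N·mm.
d³ = 16×1.004×10^6/(π×69.72) = 73370 mm³.
d = 41.86 mm.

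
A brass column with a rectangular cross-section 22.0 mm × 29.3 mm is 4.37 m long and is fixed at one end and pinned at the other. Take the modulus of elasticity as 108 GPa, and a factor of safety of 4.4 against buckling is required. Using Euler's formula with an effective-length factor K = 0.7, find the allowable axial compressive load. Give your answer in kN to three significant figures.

Buckling occurs about the weak axis: I_min = h·b³/12 = 29.3×22.0³/12 = 26000 mm⁴ (b = 22.0 mm is the smaller dimension).
Effective length L_e = KL = 0.7×4.37 m = 3059 mm.
Euler critical load P_cr = π²EI/L_e² = π²×108000×26000/3059² = 2962 N.
P_allow = P_cr/n = 2962/4.4 = 673.1 N.

P_allow = 0.673 kN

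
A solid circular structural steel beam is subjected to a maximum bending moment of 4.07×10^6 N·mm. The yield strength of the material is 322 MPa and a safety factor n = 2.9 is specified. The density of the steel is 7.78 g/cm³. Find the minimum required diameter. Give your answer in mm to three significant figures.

d = 72.0 mm

σ_allow = 322/2.9 = 111.0 MPa.
For a solid circular section σ = 32M/(πd³), so d³ = 32M/(π σ_allow) = 32×4070000/(π×111.0) = 373400 mm³.
d = 72.01 mm.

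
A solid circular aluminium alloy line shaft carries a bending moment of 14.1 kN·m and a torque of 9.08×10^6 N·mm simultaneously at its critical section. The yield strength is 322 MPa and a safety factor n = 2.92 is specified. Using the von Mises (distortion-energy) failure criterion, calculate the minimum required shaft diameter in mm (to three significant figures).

d = 114 mm

σ_allow = σ_y/n = 322/2.92 = 110.3 MPa.
For a solid shaft σ_b = 32M/(πd³) and τ = 16T/(πd³), so the von Mises stress is σ' = (16/πd³)·√(4M²+3T²).
√(4M²+3T²) = √(4×(1.410×10^7)² + 3×(9.080×10^6)²) = 3.229×10^7 N·mm.
d³ = 16×3.229×10^7/(π×110.3) = 1.491×10^6 mm³.
d = 114.2 mm.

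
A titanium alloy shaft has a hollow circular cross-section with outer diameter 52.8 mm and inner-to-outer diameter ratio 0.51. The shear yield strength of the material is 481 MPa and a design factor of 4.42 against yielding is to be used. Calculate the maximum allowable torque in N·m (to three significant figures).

T_allow = 2930 N·m

τ_allow = 481/4.42 = 108.8 MPa.
For a hollow shaft T_allow = τ_allow·πd_o³(1−k⁴)/16 with 1−k⁴ = 0.9323, so πd_o³(1−k⁴)/16 = 26950 mm³.
T_allow = 108.8×26950 = 2.932×10^6 N·mm = 2932 N·m.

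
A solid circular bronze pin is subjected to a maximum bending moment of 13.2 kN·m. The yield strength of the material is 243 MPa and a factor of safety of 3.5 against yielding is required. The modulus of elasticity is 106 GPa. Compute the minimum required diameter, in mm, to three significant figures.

d = 125 mm

σ_allow = 243/3.5 = 69.43 MPa.
For a solid circular section σ = 32M/(πd³), so d³ = 32M/(π σ_allow) = 32×1.3200×10^7/(π×69.43) = 1.937×10^6 mm³.
d = 124.6 mm.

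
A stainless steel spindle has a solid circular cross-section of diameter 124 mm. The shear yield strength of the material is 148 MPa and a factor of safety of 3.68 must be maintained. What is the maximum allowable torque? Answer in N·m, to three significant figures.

T_allow = 15100 N·m

τ_allow = 148/3.68 = 40.22 MPa.
For a solid shaft T_allow = τ_allow·πd³/16; πd³/16 = π×124³/16 = 374400 mm³.
T_allow = 40.22×374400 = 1.506×10^7 N·mm = 15060 N·m.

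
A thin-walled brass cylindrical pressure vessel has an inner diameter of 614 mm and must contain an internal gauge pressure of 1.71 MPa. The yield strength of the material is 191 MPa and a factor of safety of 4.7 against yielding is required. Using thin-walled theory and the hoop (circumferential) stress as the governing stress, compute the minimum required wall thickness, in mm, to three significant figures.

t = 12.9 mm

σ_allow = 191/4.7 = 40.64 MPa.
Hoop stress σ_h = pD/(2t), so t = pD/(2σ_allow) = 1.71×614/(2×40.64) = 12.92 mm.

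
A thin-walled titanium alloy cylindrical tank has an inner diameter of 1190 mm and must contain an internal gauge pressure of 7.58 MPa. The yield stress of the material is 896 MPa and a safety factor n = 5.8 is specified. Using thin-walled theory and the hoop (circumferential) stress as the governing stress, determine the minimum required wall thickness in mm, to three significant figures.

t = 29.2 mm

σ_allow = 896/5.8 = 154.5 MPa.
Hoop stress σ_h = pD/(2t), so t = pD/(2σ_allow) = 7.58×1190/(2×154.5) = 29.19 mm.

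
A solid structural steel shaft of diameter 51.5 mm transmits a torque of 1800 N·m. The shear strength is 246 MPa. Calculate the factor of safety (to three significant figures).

n = 3.67

τ = 16T/(πd³) = 16×1800000/(π×51.5³) = 67.12 MPa.
n = τ_limit/τ = 246/67.12 = 3.665.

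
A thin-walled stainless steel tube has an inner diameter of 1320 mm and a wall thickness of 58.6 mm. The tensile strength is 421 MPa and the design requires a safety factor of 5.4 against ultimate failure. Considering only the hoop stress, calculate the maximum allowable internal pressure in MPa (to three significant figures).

p_allow = 6.92 MPa

σ_allow = 421/5.4 = 77.96 MPa.
σ_h = pD/(2t) → p_allow = 2σ_allow t/D = 2×77.96×58.6/1320 = 6.922 MPa.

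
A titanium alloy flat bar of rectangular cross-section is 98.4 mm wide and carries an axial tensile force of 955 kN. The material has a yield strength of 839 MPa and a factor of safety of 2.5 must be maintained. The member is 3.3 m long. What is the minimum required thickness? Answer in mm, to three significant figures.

t = 28.9 mm

σ_allow = 839/2.5 = 335.6 MPa.
Required area A = F/σ_allow = 955000/335.6 = 2846 mm².
t = A/w = 2846/98.4 = 28.92 mm.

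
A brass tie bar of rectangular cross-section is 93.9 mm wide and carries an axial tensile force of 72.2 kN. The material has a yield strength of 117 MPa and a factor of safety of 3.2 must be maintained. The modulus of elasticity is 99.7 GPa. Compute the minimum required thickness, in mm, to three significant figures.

σ_allow = 117/3.2 = 36.56 MPa.
Required area A = F/σ_allow = 72200/36.56 = 1975 mm².
t = A/w = 1975/93.9 = 21.03 mm.

t = 21.0 mm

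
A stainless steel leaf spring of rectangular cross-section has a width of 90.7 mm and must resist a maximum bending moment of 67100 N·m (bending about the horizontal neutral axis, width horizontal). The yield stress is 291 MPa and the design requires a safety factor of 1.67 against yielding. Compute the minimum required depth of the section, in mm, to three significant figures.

h = 160 mm

σ_allow = 291/1.67 = 174.3 MPa.
For a rectangular section σ = 6M/(bh²), so h² = 6M/(b σ_allow) = 6×6.7100×10^7/(90.7×174.3) = 25470 mm².
h = 159.6 mm.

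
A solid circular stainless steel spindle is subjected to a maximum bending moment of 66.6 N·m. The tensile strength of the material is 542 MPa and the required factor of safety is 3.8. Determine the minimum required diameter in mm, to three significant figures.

σ_allow = 542/3.8 = 142.6 MPa.
For a solid circular section σ = 32M/(πd³), so d³ = 32M/(π σ_allow) = 32×66600/(π×142.6) = 4756 mm³.
d = 16.82 mm.

d = 16.8 mm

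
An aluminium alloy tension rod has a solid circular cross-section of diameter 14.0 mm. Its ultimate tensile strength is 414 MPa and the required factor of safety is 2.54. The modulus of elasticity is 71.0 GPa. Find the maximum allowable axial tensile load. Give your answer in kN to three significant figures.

σ_allow = 414/2.54 = 163.0 MPa.
A = πd²/4 = π×14.0²/4 = 153.9 mm².
F_allow = σ_allow × A = 163.0×153.9 = 25090 N.

F_allow = 25.1 kN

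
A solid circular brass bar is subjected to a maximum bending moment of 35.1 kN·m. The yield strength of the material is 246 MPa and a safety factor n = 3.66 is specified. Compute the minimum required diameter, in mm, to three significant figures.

d = 175 mm

σ_allow = 246/3.66 = 67.21 MPa.
For a solid circular section σ = 32M/(πd³), so d³ = 32M/(π σ_allow) = 32×3.5100×10^7/(π×67.21) = 5.319×10^6 mm³.
d = 174.6 mm.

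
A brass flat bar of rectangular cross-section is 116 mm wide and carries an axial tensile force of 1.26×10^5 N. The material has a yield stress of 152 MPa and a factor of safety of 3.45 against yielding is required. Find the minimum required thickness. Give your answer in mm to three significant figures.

t = 24.7 mm

σ_allow = 152/3.45 = 44.06 MPa.
Required area A = F/σ_allow = 126000/44.06 = 2860 mm².
t = A/w = 2860/116 = 24.65 mm.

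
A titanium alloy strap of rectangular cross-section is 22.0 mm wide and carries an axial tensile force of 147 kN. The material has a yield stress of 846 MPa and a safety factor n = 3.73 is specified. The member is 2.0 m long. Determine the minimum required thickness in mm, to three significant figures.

t = 29.5 mm

σ_allow = 846/3.73 = 226.8 MPa.
Required area A = F/σ_allow = 147000/226.8 = 648.1 mm².
t = A/w = 648.1/22.0 = 29.46 mm.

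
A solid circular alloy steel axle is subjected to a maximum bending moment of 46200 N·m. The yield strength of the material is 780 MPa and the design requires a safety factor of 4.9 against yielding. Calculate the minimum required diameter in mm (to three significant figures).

d = 144 mm

σ_allow = 780/4.9 = 159.2 MPa.
For a solid circular section σ = 32M/(πd³), so d³ = 32M/(π σ_allow) = 32×4.6200×10^7/(π×159.2) = 2.956×10^6 mm³.
d = 143.5 mm.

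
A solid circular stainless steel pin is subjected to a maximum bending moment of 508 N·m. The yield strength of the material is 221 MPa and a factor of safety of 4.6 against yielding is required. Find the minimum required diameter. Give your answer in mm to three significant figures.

d = 47.6 mm

σ_allow = 221/4.6 = 48.04 MPa.
For a solid circular section σ = 32M/(πd³), so d³ = 32M/(π σ_allow) = 32×508000/(π×48.04) = 107700 mm³.
d = 47.58 mm.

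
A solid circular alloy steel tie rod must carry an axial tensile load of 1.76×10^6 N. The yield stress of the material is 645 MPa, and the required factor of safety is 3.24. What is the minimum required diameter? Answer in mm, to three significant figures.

Allowable stress σ_allow = 645/3.24 = 199.1 MPa.
Required area A = F/σ_allow = 1760000/199.1 = 8841 mm².
A = πd²/4 → d = √(4A/π) = 106.1 mm.

d = 106 mm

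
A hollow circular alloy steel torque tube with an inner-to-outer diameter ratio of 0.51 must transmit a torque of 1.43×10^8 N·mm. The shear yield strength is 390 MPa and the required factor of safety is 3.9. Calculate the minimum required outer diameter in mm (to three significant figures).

d_o = 198 mm

τ_allow = 390/3.9 = 100.0 MPa.
For a hollow shaft τ = 16T/[πd_o³(1−k⁴)] with k = 0.51, so 1−k⁴ = 0.9323.
d_o³ = 16T/[π τ_allow (1−k⁴)] = 16×1.4300×10^8/(π×100.0×0.9323) = 7.811×10^6 mm³.
d_o = 198.4 mm.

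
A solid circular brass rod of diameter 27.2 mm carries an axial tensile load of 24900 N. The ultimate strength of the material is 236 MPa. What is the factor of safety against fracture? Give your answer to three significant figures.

n = 5.51

A = πd²/4 = 581.1 mm².
σ = F/A = 24900/581.1 = 42.85 MPa.
n = 236/42.85 = 5.507.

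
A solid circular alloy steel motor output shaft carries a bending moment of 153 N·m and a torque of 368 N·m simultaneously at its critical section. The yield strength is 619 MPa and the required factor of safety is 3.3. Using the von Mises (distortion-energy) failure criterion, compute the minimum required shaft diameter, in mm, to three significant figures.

d = 26.8 mm

σ_allow = σ_y/n = 619/3.3 = 187.6 MPa.
For a solid shaft σ_b = 32M/(πd³) and τ = 16T/(πd³), so the von Mises stress is σ' = (16/πd³)·√(4M²+3T²).
√(4M²+3T²) = √(4×(153000)² + 3×(368000)²) = 707000 N·mm.
d³ = 16×707000/(π×187.6) = 19200 mm³.
d = 26.78 mm.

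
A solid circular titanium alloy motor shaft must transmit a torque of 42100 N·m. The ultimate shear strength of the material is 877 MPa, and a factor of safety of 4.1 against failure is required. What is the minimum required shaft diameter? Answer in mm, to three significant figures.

d = 100 mm

Allowable shear stress τ_allow = 877/4.1 = 213.9 MPa.
For a solid shaft τ = 16T/(πd³), so d³ = 16T/(π τ_allow) = 16×4.2100×10^7/(π×213.9) = 1.002×10^6 mm³.
d = (1.002×10^6)^(1/3) = 100.1 mm.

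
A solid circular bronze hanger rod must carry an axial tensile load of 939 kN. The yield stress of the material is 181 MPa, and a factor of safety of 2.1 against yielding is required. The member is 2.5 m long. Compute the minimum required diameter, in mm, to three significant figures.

d = 118 mm

Allowable stress σ_allow = 181/2.1 = 86.19 MPa.
Required area A = F/σ_allow = 939000/86.19 = 10890 mm².
A = πd²/4 → d = √(4A/π) = 117.8 mm.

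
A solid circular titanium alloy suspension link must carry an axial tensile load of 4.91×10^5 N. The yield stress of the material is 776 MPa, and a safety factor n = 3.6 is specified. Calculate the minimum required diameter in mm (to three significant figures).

d = 53.9 mm

Allowable stress σ_allow = 776/3.6 = 215.6 MPa.
Required area A = F/σ_allow = 491000/215.6 = 2278 mm².
A = πd²/4 → d = √(4A/π) = 53.85 mm.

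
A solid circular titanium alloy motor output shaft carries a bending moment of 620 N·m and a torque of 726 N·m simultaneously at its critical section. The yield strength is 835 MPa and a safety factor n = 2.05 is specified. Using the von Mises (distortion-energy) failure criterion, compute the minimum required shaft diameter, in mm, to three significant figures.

σ_allow = σ_y/n = 835/2.05 = 407.3 MPa.
For a solid shaft σ_b = 32M/(πd³) and τ = 16T/(πd³), so the von Mises stress is σ' = (16/πd³)·√(4M²+3T²).
√(4M²+3T²) = √(4×(620000)² + 3×(726000)²) = 1.766×10^6 N·mm.
d³ = 16×1.766×10^6/(π×407.3) = 22080 mm³.
d = 28.06 mm.

d = 28.1 mm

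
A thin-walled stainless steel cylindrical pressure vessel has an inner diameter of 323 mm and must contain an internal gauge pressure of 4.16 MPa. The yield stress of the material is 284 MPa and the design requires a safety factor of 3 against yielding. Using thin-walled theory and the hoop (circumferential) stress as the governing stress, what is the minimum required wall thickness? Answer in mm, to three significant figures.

σ_allow = 284/3 = 94.67 MPa.
Hoop stress σ_h = pD/(2t), so t = pD/(2σ_allow) = 4.16×323/(2×94.67) = 7.097 mm.

t = 7.10 mm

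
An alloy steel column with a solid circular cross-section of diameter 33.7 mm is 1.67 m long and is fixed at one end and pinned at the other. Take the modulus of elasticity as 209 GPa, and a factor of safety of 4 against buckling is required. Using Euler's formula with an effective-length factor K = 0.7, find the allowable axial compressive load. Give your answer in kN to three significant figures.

P_allow = 23.9 kN

I = πd⁴/64 = π×33.7⁴/64 = 63310 mm⁴.
Effective length L_e = KL = 0.7×1.67 m = 1169 mm.
Euler critical load P_cr = π²EI/L_e² = π²×209000×63310/1169² = 95570 N.
P_allow = P_cr/n = 95570/4 = 23890 N.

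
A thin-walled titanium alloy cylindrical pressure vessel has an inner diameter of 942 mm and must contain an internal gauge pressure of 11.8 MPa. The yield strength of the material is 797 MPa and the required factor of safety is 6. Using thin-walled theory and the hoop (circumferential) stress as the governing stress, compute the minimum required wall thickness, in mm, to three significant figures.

t = 41.8 mm

σ_allow = 797/6 = 132.8 MPa.
Hoop stress σ_h = pD/(2t), so t = pD/(2σ_allow) = 11.8×942/(2×132.8) = 41.84 mm.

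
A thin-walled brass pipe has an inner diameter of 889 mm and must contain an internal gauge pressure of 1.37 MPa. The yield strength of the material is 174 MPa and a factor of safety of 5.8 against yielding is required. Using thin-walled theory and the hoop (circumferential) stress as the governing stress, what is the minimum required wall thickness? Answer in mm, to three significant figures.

σ_allow = 174/5.8 = 30.00 MPa.
Hoop stress σ_h = pD/(2t), so t = pD/(2σ_allow) = 1.37×889/(2×30.00) = 20.30 mm.

t = 20.3 mm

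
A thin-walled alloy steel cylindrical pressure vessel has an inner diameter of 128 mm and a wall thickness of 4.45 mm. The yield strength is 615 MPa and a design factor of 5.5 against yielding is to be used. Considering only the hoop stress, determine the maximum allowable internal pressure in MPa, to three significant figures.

σ_allow = 615/5.5 = 111.8 MPa.
σ_h = pD/(2t) → p_allow = 2σ_allow t/D = 2×111.8×4.45/128 = 7.775 MPa.

p_allow = 7.77 MPa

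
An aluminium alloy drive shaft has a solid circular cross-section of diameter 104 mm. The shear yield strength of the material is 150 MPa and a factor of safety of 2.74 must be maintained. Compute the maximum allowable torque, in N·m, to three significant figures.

T_allow = 12100 N·m

τ_allow = 150/2.74 = 54.74 MPa.
For a solid shaft T_allow = τ_allow·πd³/16; πd³/16 = π×104³/16 = 220900 mm³.
T_allow = 54.74×220900 = 1.209×10^7 N·mm = 12090 N·m.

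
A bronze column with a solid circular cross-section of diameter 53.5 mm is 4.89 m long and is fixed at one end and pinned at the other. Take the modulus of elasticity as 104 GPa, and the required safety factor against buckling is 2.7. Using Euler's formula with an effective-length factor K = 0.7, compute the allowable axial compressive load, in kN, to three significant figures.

P_allow = 13.0 kN

I = πd⁴/64 = π×53.5⁴/64 = 402100 mm⁴.
Effective length L_e = KL = 0.7×4.89 m = 3423 mm.
Euler critical load P_cr = π²EI/L_e² = π²×104000×402100/3423² = 35230 N.
P_allow = P_cr/n = 35230/2.7 = 13050 N.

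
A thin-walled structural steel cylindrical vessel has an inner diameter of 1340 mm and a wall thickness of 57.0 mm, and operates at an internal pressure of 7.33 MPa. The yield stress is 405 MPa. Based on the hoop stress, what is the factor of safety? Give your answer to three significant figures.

n = 4.70

σ_h = pD/(2t) = 7.33×1340/(2×57.0) = 86.16 MPa.
n = 405/86.16 = 4.701.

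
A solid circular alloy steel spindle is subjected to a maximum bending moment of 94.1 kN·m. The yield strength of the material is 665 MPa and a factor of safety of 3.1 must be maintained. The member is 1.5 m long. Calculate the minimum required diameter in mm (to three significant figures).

σ_allow = 665/3.1 = 214.5 MPa.
For a solid circular section σ = 32M/(πd³), so d³ = 32M/(π σ_allow) = 32×9.4100×10^7/(π×214.5) = 4.468×10^6 mm³.
d = 164.7 mm.

d = 165 mm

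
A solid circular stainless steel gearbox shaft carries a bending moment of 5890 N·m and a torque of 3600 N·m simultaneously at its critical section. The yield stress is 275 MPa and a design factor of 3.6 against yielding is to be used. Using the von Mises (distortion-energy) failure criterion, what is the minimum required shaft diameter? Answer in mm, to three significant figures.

σ_allow = σ_y/n = 275/3.6 = 76.39 MPa.
For a solid shaft σ_b = 32M/(πd³) and τ = 16T/(πd³), so the von Mises stress is σ' = (16/πd³)·√(4M²+3T²).
√(4M²+3T²) = √(4×(5.890×10^6)² + 3×(3.600×10^6)²) = 1.333×10^7 N·mm.
d³ = 16×1.333×10^7/(π×76.39) = 888600 mm³.
d = 96.14 mm.

d = 96.1 mm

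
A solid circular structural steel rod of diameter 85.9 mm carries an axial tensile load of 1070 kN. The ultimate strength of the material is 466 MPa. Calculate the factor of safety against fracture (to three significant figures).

A = πd²/4 = 5795 mm².
σ = F/A = 1070000/5795 = 184.6 MPa.
n = 466/184.6 = 2.524.

n = 2.52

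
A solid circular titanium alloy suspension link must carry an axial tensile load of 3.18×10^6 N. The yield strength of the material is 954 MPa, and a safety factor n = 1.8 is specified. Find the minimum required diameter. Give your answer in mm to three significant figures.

Allowable stress σ_allow = 954/1.8 = 530.0 MPa.
Required area A = F/σ_allow = 3180000/530.0 = 6000 mm².
A = πd²/4 → d = √(4A/π) = 87.40 mm.

d = 87.4 mm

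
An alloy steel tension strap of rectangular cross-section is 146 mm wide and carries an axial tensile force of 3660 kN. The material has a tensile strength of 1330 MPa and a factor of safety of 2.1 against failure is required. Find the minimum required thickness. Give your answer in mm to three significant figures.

t = 39.6 mm

σ_allow = 1330/2.1 = 633.3 MPa.
Required area A = F/σ_allow = 3660000/633.3 = 5779 mm².
t = A/w = 5779/146 = 39.58 mm.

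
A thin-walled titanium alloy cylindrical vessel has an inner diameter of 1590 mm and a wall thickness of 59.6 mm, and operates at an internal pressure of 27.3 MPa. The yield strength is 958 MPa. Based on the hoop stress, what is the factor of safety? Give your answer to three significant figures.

n = 2.63

σ_h = pD/(2t) = 27.3×1590/(2×59.6) = 364.2 MPa.
n = 958/364.2 = 2.631.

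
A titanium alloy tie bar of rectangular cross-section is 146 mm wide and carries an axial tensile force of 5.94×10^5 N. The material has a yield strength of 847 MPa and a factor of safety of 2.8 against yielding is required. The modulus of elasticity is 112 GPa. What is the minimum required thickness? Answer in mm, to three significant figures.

σ_allow = 847/2.8 = 302.5 MPa.
Required area A = F/σ_allow = 594000/302.5 = 1964 mm².
t = A/w = 1964/146 = 13.45 mm.

t = 13.4 mm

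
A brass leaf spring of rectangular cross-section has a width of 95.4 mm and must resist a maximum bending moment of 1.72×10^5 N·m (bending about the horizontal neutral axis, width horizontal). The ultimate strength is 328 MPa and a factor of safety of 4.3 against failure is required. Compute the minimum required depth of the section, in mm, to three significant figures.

h = 377 mm

σ_allow = 328/4.3 = 76.28 MPa.
For a rectangular section σ = 6M/(bh²), so h² = 6M/(b σ_allow) = 6×1.7200×10^8/(95.4×76.28) = 141800 mm².
h = 376.6 mm.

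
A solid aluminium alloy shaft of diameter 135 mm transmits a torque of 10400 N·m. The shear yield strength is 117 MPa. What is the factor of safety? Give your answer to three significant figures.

n = 5.43

τ = 16T/(πd³) = 16×1.0400×10^7/(π×135³) = 21.53 MPa.
n = τ_limit/τ = 117/21.53 = 5.435.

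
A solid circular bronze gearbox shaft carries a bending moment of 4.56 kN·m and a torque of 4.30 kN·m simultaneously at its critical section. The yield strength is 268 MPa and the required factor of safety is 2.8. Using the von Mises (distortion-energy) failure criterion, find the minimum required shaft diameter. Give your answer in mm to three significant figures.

d = 85.6 mm

σ_allow = σ_y/n = 268/2.8 = 95.71 MPa.
For a solid shaft σ_b = 32M/(πd³) and τ = 16T/(πd³), so the von Mises stress is σ' = (16/πd³)·√(4M²+3T²).
√(4M²+3T²) = √(4×(4.560×10^6)² + 3×(4.300×10^6)²) = 1.177×10^7 N·mm.
d³ = 16×1.177×10^7/(π×95.71) = 626500 mm³.
d = 85.57 mm.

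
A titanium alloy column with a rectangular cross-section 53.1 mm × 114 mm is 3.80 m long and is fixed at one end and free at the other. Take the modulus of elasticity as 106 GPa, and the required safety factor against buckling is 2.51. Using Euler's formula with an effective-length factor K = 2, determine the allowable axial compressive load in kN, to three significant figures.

Buckling occurs about the weak axis: I_min = h·b³/12 = 114×53.1³/12 = 1.422×10^6 mm⁴ (b = 53.1 mm is the smaller dimension).
Effective length L_e = KL = 2×3.80 m = 7600 mm.
Euler critical load P_cr = π²EI/L_e² = π²×106000×1.422×10^6/7600² = 25760 N.
P_allow = P_cr/n = 25760/2.51 = 10260 N.

P_allow = 10.3 kN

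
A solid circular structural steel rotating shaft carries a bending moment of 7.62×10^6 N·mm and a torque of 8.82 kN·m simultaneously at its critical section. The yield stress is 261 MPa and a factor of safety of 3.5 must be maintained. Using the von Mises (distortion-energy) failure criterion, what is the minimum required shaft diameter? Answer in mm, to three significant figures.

d = 114 mm

σ_allow = σ_y/n = 261/3.5 = 74.57 MPa.
For a solid shaft σ_b = 32M/(πd³) and τ = 16T/(πd³), so the von Mises stress is σ' = (16/πd³)·√(4M²+3T²).
√(4M²+3T²) = √(4×(7.620×10^6)² + 3×(8.820×10^6)²) = 2.158×10^7 N·mm.
d³ = 16×2.158×10^7/(π×74.57) = 1.474×10^6 mm³.
d = 113.8 mm.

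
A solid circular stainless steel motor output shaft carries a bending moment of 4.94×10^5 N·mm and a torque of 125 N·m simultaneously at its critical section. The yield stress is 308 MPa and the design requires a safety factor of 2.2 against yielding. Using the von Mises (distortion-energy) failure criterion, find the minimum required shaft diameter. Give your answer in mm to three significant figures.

σ_allow = σ_y/n = 308/2.2 = 140.0 MPa.
For a solid shaft σ_b = 32M/(πd³) and τ = 16T/(πd³), so the von Mises stress is σ' = (16/πd³)·√(4M²+3T²).
√(4M²+3T²) = √(4×(494000)² + 3×(125000)²) = 1.011×10^6 N·mm.
d³ = 16×1.011×10^6/(π×140.0) = 36790 mm³.
d = 33.26 mm.

d = 33.3 mm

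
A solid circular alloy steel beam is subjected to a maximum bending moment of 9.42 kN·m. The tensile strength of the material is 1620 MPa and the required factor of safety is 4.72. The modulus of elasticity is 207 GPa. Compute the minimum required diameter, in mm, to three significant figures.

σ_allow = 1620/4.72 = 343.2 MPa.
For a solid circular section σ = 32M/(πd³), so d³ = 32M/(π σ_allow) = 32×9420000/(π×343.2) = 279600 mm³.
d = 65.39 mm.

d = 65.4 mm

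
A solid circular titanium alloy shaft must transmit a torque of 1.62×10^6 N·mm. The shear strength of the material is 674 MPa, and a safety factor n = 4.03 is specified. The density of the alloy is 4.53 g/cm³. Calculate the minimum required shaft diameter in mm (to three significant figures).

Allowable shear stress τ_allow = 674/4.03 = 167.2 MPa.
For a solid shaft τ = 16T/(πd³), so d³ = 16T/(π τ_allow) = 16×1620000/(π×167.2) = 49330 mm³.
d = (49330)^(1/3) = 36.68 mm.

d = 36.7 mm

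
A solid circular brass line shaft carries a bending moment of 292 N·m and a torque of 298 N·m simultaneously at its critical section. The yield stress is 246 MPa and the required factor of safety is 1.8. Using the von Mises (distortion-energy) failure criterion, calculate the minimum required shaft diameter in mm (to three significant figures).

d = 30.7 mm

σ_allow = σ_y/n = 246/1.8 = 136.7 MPa.
For a solid shaft σ_b = 32M/(πd³) and τ = 16T/(πd³), so the von Mises stress is σ' = (16/πd³)·√(4M²+3T²).
√(4M²+3T²) = √(4×(292000)² + 3×(298000)²) = 779400 N·mm.
d³ = 16×779400/(π×136.7) = 29040 mm³.
d = 30.74 mm.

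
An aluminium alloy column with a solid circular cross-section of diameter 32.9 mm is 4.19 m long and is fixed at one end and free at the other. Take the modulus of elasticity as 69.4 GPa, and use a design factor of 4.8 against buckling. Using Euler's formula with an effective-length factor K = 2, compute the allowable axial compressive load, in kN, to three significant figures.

I = πd⁴/64 = π×32.9⁴/64 = 57510 mm⁴.
Effective length L_e = KL = 2×4.19 m = 8380 mm.
Euler critical load P_cr = π²EI/L_e² = π²×69400×57510/8380² = 561.0 N.
P_allow = P_cr/n = 561.0/4.8 = 116.9 N.

P_allow = 0.117 kN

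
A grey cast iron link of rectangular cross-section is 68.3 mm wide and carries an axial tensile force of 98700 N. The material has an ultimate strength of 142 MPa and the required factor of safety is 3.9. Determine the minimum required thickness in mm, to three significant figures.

σ_allow = 142/3.9 = 36.41 MPa.
Required area A = F/σ_allow = 98700/36.41 = 2711 mm².
t = A/w = 2711/68.3 = 39.69 mm.

t = 39.7 mm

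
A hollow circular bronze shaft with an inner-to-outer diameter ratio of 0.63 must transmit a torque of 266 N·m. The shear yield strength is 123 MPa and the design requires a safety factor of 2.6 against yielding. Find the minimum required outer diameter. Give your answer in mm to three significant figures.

d_o = 32.4 mm

τ_allow = 123/2.6 = 47.31 MPa.
For a hollow shaft τ = 16T/[πd_o³(1−k⁴)] with k = 0.63, so 1−k⁴ = 0.8425.
d_o³ = 16T/[π τ_allow (1−k⁴)] = 16×266000/(π×47.31×0.8425) = 33990 mm³.
d_o = 32.39 mm.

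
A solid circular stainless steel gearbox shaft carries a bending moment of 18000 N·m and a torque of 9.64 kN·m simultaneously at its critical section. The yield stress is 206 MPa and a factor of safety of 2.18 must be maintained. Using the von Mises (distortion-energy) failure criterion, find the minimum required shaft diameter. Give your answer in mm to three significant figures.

σ_allow = σ_y/n = 206/2.18 = 94.50 MPa.
For a solid shaft σ_b = 32M/(πd³) and τ = 16T/(πd³), so the von Mises stress is σ' = (16/πd³)·√(4M²+3T²).
√(4M²+3T²) = √(4×(1.800×10^7)² + 3×(9.640×10^6)²) = 3.968×10^7 N·mm.
d³ = 16×3.968×10^7/(π×94.50) = 2.139×10^6 mm³.
d = 128.8 mm.

d = 129 mm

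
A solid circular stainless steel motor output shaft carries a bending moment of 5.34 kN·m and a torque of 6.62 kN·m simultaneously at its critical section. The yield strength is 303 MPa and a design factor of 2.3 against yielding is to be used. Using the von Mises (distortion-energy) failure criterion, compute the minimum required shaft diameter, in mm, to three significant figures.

σ_allow = σ_y/n = 303/2.3 = 131.7 MPa.
For a solid shaft σ_b = 32M/(πd³) and τ = 16T/(πd³), so the von Mises stress is σ' = (16/πd³)·√(4M²+3T²).
√(4M²+3T²) = √(4×(5.340×10^6)² + 3×(6.620×10^6)²) = 1.567×10^7 N·mm.
d³ = 16×1.567×10^7/(π×131.7) = 605800 mm³.
d = 84.61 mm.

d = 84.6 mm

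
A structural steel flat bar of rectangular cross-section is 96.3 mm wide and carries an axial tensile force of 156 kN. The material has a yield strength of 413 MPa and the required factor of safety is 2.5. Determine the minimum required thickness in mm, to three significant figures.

t = 9.81 mm

σ_allow = 413/2.5 = 165.2 MPa.
Required area A = F/σ_allow = 156000/165.2 = 944.3 mm².
t = A/w = 944.3/96.3 = 9.806 mm.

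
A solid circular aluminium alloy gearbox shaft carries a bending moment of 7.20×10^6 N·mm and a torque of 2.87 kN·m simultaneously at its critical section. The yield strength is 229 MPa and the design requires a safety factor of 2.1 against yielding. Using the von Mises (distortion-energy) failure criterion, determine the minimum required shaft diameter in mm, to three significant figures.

σ_allow = σ_y/n = 229/2.1 = 109.0 MPa.
For a solid shaft σ_b = 32M/(πd³) and τ = 16T/(πd³), so the von Mises stress is σ' = (16/πd³)·√(4M²+3T²).
√(4M²+3T²) = √(4×(7.200×10^6)² + 3×(2.870×10^6)²) = 1.523×10^7 N·mm.
d³ = 16×1.523×10^7/(π×109.0) = 711500 mm³.
d = 89.27 mm.

d = 89.3 mm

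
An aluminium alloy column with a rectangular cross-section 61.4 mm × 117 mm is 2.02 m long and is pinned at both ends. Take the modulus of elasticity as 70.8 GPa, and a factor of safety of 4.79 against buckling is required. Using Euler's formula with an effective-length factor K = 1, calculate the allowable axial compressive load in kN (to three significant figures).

Buckling occurs about the weak axis: I_min = h·b³/12 = 117×61.4³/12 = 2.257×10^6 mm⁴ (b = 61.4 mm is the smaller dimension).
Effective length L_e = KL = 1×2.02 m = 2020 mm.
Euler critical load P_cr = π²EI/L_e² = π²×70800×2.257×10^6/2020² = 386500 N.
P_allow = P_cr/n = 386500/4.79 = 80690 N.

P_allow = 80.7 kN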